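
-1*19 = -19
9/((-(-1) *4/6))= 27/2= 13.50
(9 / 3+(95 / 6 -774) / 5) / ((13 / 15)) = -171.50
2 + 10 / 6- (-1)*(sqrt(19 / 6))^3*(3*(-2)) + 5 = -25.14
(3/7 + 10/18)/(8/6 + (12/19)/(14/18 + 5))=15314/22449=0.68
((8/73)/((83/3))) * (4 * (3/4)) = 72/6059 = 0.01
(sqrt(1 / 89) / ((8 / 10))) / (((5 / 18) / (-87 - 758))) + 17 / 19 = 17 / 19 - 7605 * sqrt(89) / 178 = -402.17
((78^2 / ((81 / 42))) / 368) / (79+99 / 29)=34307 / 329820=0.10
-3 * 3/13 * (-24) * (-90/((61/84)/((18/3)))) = -9797760/793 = -12355.31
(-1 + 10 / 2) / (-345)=-4 / 345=-0.01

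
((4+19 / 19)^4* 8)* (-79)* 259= -102305000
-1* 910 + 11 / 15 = -13639 / 15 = -909.27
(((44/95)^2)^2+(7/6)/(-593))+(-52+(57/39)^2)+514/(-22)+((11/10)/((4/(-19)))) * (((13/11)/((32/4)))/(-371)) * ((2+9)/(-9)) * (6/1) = -234087006904954031243/3197964562813020000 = -73.20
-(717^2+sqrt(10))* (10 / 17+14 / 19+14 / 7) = -552131586 / 323 - 1074* sqrt(10) / 323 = -1709396.23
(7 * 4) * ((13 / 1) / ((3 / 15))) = 1820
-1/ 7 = -0.14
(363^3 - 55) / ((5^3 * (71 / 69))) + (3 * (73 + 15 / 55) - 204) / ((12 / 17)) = 72613491031 / 195250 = 371900.08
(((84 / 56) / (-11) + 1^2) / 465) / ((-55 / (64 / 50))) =-304 / 7033125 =-0.00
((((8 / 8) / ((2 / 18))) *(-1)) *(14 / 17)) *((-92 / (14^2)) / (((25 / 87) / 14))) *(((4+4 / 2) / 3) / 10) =72036 / 2125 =33.90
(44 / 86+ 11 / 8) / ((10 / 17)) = 3.21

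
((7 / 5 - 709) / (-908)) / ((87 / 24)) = 244 / 1135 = 0.21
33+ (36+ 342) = 411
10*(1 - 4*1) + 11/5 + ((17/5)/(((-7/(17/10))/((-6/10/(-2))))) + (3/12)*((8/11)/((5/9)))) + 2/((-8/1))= -538431/19250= -27.97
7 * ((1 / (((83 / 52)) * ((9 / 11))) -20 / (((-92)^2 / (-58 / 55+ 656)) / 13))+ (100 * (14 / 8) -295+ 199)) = 3629817863 / 8693586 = 417.53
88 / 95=0.93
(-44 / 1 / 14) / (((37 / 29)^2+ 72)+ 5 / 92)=-154744 / 3627869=-0.04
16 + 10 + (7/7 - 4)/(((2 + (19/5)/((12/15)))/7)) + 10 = 296/9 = 32.89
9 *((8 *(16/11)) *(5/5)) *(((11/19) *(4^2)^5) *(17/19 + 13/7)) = 174955756.25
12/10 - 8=-34/5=-6.80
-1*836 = -836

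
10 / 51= 0.20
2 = 2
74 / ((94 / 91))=3367 / 47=71.64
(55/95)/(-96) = -11/1824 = -0.01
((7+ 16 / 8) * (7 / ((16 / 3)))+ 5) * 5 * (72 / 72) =1345 / 16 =84.06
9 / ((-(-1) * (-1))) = -9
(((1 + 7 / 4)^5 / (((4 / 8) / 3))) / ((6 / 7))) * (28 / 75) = 411.02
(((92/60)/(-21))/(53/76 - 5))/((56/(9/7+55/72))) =451421/726803280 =0.00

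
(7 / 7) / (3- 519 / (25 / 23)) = -25 / 11862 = -0.00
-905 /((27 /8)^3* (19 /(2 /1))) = -2.48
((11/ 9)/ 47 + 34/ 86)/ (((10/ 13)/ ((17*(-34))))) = -28793648/ 90945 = -316.61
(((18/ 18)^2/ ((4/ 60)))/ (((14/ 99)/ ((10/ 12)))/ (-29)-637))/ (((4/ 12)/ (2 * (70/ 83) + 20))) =-387585000/ 252990059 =-1.53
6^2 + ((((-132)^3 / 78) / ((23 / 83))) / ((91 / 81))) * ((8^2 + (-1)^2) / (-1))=12885646068 / 2093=6156543.75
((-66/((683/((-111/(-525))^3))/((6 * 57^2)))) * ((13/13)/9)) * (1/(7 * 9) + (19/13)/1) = -194706484984/66620246875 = -2.92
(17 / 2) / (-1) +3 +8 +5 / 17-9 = -211 / 34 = -6.21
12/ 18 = 2/ 3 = 0.67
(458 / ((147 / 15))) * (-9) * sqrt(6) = -20610 * sqrt(6) / 49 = -1030.29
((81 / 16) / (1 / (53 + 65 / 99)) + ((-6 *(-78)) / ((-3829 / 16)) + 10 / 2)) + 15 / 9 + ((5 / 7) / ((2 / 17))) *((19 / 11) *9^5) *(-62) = -4851233993153 / 126357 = -38393076.70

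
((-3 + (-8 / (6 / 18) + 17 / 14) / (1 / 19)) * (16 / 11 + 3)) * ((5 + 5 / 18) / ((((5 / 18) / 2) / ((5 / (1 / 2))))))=-8116990 / 11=-737908.18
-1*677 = -677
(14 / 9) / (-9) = -0.17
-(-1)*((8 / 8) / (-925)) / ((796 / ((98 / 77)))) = -7 / 4049650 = -0.00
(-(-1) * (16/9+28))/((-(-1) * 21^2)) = 268/3969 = 0.07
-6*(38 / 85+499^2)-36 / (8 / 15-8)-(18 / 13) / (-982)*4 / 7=-22696219401147 / 15191540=-1494003.86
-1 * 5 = -5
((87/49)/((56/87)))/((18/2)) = 841/2744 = 0.31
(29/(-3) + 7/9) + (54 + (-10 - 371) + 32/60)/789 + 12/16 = -44987/5260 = -8.55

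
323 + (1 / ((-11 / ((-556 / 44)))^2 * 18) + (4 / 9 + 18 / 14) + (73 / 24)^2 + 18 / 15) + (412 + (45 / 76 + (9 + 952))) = 9583367209193 / 5608088640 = 1708.85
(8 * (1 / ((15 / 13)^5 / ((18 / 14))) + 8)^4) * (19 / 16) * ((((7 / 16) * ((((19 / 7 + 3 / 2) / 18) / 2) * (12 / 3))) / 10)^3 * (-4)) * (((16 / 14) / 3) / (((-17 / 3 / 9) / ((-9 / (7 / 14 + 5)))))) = -2632250344698355620083646006001001 / 1468011359064550781250000000000000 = -1.79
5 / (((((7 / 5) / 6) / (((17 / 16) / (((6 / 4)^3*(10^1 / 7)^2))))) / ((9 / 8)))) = 119 / 32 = 3.72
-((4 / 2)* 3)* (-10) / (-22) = -30 / 11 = -2.73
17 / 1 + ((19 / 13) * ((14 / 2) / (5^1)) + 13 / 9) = 11987 / 585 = 20.49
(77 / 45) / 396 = 7 / 1620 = 0.00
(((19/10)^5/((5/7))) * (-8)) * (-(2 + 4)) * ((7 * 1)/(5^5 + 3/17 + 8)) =6187771401/1664500000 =3.72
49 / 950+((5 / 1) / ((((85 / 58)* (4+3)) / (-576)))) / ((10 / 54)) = -171377209 / 113050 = -1515.94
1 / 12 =0.08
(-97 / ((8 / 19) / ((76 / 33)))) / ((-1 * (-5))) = -35017 / 330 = -106.11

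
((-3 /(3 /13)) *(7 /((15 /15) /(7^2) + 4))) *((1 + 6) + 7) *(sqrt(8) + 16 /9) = -124852 *sqrt(2) /197- 998816 /1773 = -1459.63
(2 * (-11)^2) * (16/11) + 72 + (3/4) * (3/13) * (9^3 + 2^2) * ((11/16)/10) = 432.72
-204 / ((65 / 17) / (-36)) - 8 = 124328 / 65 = 1912.74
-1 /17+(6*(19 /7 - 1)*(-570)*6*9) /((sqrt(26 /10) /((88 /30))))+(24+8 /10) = 2103 /85 - 6500736*sqrt(65) /91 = -575916.02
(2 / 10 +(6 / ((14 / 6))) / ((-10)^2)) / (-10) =-79 / 3500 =-0.02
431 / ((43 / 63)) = 27153 / 43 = 631.47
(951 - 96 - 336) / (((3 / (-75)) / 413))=-5358675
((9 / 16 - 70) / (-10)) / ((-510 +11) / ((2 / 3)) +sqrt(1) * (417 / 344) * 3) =-47773 / 5124660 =-0.01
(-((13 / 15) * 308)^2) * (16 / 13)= -19731712 / 225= -87696.50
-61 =-61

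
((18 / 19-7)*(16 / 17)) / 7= -1840 / 2261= -0.81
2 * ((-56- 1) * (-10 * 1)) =1140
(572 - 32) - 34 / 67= 36146 / 67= 539.49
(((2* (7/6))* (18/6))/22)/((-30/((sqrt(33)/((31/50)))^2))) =-875/961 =-0.91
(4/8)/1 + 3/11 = 17/22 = 0.77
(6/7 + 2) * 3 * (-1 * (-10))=600/7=85.71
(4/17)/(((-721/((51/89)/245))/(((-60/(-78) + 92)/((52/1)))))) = -3618/2656917445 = -0.00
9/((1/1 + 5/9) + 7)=1.05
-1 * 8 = -8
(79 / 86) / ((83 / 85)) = 6715 / 7138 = 0.94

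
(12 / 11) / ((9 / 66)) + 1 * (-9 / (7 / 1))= 47 / 7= 6.71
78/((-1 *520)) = -3/20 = -0.15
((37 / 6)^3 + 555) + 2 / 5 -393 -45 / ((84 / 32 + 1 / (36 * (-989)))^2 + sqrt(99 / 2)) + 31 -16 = 31729028710897664292171367 / 56127255662419036449480 -1735477249894207764480 * sqrt(22) / 51969681168906515231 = 408.67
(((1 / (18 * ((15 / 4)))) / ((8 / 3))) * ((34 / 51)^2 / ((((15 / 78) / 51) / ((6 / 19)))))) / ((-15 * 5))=-884 / 320625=-0.00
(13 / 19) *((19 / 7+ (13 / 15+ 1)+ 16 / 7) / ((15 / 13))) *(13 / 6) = 226291 / 25650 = 8.82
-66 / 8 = -33 / 4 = -8.25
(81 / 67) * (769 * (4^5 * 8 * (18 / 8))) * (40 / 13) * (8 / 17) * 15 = 5510932070400 / 14807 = 372184241.94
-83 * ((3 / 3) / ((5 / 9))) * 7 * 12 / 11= -62748 / 55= -1140.87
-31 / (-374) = 31 / 374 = 0.08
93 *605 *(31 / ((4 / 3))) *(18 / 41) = 47093805 / 82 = 574314.70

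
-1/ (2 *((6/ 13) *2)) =-13/ 24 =-0.54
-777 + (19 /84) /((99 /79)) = -6460031 /8316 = -776.82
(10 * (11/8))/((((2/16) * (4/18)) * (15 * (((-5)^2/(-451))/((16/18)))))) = -39688/75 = -529.17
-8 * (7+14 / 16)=-63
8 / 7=1.14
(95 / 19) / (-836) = -5 / 836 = -0.01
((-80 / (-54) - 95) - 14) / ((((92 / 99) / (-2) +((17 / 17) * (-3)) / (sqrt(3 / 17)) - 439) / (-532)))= -369556202246 / 2838538797 +280307874 * sqrt(51) / 946179599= -128.08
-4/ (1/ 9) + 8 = -28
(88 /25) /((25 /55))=968 /125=7.74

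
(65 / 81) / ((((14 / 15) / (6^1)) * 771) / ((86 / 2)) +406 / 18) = 13975 / 441378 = 0.03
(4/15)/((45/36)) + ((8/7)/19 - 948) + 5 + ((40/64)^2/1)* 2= -300668929/319200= -941.95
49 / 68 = 0.72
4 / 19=0.21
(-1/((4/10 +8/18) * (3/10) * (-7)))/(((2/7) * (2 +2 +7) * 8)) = 75/3344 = 0.02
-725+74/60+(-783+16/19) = -858377/570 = -1505.92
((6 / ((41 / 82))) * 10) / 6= 20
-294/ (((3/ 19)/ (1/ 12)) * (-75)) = 931/ 450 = 2.07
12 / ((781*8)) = 3 / 1562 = 0.00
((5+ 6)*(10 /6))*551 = 30305 /3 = 10101.67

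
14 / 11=1.27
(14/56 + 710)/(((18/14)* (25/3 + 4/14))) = 46403/724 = 64.09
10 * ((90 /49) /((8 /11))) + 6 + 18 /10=33.06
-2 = -2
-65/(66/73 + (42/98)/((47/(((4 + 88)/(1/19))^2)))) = -312221/133835418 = -0.00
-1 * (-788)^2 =-620944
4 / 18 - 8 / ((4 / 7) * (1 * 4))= -59 / 18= -3.28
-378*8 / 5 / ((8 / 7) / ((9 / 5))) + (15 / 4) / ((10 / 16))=-23664 / 25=-946.56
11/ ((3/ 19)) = 209/ 3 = 69.67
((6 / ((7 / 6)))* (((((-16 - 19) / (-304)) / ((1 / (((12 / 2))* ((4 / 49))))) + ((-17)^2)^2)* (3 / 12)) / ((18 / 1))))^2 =493577359993201 / 13868176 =35590647.25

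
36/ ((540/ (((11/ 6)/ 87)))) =11/ 7830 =0.00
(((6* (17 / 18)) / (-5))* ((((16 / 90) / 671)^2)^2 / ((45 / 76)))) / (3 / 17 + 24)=-89964544 / 230614032812107605890625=-0.00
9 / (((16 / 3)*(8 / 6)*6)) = 27 / 128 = 0.21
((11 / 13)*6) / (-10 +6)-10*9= -2373 / 26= -91.27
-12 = -12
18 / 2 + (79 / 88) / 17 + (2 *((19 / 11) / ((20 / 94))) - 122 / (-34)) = 216003 / 7480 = 28.88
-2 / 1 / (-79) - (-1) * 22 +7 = 2293 / 79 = 29.03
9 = 9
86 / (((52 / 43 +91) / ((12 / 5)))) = 44376 / 19825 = 2.24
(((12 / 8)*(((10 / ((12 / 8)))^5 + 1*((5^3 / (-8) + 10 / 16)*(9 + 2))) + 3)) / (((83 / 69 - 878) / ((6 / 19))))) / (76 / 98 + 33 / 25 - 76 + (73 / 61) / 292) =0.10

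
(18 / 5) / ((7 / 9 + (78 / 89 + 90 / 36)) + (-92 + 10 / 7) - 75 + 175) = 201852 / 761585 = 0.27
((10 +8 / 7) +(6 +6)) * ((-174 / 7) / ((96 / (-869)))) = 2041281 / 392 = 5207.35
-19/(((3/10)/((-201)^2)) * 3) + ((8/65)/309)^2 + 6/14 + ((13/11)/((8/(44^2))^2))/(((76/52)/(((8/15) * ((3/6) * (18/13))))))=-835424.43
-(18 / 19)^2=-324 / 361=-0.90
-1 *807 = -807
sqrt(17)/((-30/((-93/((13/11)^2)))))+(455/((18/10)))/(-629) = -2275/5661+3751*sqrt(17)/1690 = 8.75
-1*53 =-53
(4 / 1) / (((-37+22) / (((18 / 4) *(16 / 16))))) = -6 / 5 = -1.20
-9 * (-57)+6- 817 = -298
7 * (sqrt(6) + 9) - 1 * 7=7 * sqrt(6) + 56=73.15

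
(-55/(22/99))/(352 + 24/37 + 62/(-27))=-494505/700004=-0.71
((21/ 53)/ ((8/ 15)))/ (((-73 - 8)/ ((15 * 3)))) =-175/ 424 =-0.41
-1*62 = -62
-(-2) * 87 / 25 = 6.96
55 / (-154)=-5 / 14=-0.36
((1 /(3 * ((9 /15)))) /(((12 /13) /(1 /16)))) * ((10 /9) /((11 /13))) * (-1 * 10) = -0.49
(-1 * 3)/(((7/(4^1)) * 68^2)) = -3/8092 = -0.00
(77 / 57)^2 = 5929 / 3249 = 1.82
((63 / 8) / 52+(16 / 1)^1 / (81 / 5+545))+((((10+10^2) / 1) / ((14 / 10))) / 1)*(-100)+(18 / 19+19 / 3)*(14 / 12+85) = -5050797632047 / 698626656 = -7229.61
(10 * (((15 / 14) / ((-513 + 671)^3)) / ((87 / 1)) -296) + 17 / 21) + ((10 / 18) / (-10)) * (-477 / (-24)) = -4740588227393 / 1601390672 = -2960.29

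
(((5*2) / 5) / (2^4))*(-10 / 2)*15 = -75 / 8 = -9.38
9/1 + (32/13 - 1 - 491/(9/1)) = -44.09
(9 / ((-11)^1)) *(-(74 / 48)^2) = 1369 / 704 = 1.94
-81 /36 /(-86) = 9 /344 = 0.03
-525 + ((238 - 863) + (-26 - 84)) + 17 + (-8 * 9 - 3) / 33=-13698 / 11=-1245.27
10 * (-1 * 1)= -10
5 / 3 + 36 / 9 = 5.67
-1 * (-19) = 19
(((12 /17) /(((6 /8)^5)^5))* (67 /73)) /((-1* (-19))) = 301741175033823232 /6659406040685499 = 45.31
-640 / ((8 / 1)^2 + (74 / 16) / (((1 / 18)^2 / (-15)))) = 1280 / 44827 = 0.03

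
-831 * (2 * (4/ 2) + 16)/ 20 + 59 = -772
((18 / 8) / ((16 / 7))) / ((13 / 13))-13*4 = -3265 / 64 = -51.02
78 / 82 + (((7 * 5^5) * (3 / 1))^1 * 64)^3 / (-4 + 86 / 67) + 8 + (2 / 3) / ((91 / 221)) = -305279603999999999881687 / 11193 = -27274153846153846143.28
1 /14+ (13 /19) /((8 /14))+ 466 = 248587 /532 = 467.27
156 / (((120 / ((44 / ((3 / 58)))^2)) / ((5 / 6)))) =21166288 / 27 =783936.59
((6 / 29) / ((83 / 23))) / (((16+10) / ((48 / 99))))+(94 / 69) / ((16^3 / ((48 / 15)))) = 0.00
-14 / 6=-7 / 3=-2.33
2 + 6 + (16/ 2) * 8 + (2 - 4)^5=40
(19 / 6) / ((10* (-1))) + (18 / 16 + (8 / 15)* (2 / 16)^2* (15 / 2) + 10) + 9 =4769 / 240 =19.87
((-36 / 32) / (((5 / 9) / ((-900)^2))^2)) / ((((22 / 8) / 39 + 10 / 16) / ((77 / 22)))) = -373071582000000 / 31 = -12034567161290.32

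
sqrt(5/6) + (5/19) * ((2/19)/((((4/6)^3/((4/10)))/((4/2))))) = 27/361 + sqrt(30)/6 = 0.99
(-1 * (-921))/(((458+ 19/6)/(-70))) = -386820/2767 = -139.80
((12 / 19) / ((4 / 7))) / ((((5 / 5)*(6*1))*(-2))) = -7 / 76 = -0.09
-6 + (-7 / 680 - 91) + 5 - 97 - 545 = -499127 / 680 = -734.01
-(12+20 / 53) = -656 / 53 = -12.38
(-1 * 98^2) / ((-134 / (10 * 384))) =18439680 / 67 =275219.10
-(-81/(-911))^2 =-6561/829921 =-0.01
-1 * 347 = -347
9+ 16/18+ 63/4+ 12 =1355/36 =37.64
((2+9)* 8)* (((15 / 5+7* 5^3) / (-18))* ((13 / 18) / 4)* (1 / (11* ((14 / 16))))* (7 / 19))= -45656 / 1539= -29.67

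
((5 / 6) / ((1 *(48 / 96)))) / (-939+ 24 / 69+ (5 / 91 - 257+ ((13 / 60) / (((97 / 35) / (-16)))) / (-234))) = -9135945 / 6553717013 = -0.00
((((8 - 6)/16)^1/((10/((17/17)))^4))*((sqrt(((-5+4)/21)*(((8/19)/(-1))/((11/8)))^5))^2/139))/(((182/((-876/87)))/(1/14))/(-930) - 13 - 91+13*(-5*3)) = -37966839808/983639307945406768781125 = -0.00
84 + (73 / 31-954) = -26897 / 31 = -867.65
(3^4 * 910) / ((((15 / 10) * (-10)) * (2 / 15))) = -36855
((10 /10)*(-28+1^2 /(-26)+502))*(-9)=-110907 /26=-4265.65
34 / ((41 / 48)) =1632 / 41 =39.80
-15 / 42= -5 / 14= -0.36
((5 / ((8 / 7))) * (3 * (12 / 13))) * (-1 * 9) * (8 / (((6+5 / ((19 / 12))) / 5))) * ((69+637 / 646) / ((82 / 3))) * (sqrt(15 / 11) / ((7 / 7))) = -22098825 * sqrt(165) / 199342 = -1424.01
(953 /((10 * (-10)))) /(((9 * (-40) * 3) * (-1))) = -953 /108000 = -0.01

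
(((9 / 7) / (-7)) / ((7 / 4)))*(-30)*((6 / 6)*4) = 4320 / 343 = 12.59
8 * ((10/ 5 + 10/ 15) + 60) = 1504/ 3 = 501.33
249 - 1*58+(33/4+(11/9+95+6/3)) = 10709/36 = 297.47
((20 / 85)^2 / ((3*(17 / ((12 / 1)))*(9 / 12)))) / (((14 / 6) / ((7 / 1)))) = 256 / 4913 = 0.05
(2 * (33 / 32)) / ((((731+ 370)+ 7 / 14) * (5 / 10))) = 33 / 8812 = 0.00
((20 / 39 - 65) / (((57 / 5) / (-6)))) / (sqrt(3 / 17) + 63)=0.54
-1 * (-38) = 38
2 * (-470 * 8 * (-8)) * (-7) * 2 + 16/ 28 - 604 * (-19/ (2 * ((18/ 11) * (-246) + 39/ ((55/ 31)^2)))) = -994046018078/ 1180221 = -842254.14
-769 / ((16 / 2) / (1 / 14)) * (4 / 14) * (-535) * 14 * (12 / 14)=1234245 / 98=12594.34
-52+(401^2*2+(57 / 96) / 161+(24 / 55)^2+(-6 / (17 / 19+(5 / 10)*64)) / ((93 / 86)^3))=33590573152224921149 / 104464524780000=321550.05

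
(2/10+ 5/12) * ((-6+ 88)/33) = 1517/990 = 1.53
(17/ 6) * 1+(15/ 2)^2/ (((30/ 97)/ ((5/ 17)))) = 56.33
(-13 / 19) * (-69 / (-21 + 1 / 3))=-2691 / 1178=-2.28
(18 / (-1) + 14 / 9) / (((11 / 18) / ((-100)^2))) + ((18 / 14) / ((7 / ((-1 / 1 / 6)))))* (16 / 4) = -145040066 / 539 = -269091.03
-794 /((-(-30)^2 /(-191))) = -75827 /450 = -168.50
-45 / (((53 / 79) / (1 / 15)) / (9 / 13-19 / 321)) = -208718 / 73723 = -2.83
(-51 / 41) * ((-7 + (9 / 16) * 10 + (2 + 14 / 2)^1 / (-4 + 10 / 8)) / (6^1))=6953 / 7216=0.96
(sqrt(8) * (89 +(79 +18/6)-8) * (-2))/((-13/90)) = 58680 * sqrt(2)/13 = 6383.54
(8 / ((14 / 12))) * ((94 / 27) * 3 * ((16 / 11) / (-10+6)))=-6016 / 231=-26.04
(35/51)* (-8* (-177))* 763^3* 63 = 462300333039720/17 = 27194137237630.59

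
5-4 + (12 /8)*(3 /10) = 29 /20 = 1.45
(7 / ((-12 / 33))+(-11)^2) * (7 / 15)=2849 / 60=47.48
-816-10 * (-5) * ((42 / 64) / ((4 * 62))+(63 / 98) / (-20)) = -22706181 / 27776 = -817.47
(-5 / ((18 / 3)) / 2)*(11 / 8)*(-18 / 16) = 165 / 256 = 0.64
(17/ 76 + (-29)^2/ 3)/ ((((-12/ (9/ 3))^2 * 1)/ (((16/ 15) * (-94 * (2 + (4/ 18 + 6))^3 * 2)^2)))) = 92811546378431264512/ 454382055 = 204258828792.06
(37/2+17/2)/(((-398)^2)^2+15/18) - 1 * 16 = -2408815412654/150550963301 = -16.00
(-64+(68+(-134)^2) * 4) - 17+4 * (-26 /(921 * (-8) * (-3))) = 198977432 /2763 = 72015.00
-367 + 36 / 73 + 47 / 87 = -2324254 / 6351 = -365.97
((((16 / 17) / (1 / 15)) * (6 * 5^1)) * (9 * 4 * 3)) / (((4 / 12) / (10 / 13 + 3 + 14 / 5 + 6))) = 381179520 / 221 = 1724794.21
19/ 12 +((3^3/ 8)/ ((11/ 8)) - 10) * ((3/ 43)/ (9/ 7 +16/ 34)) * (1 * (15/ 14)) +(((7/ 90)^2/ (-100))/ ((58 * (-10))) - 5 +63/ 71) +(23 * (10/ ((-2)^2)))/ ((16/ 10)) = 33.09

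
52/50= 26/25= 1.04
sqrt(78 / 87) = sqrt(754) / 29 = 0.95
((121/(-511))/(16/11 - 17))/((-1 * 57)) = -0.00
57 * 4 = 228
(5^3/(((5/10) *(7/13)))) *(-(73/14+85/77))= -225875/77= -2933.44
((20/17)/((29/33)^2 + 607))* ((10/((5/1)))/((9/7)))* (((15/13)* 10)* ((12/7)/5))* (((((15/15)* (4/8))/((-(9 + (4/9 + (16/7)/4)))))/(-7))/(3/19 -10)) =-1692900/196132392911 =-0.00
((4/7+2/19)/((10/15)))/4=135/532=0.25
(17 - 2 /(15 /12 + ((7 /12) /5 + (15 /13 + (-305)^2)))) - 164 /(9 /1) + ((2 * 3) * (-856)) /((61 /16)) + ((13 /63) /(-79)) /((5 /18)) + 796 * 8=276448631335444723 /55073608483005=5019.62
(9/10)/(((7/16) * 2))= 36/35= 1.03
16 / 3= 5.33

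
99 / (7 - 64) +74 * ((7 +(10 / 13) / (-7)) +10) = 2158019 / 1729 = 1248.13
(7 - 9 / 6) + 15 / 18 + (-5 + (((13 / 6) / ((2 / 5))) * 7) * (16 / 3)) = 203.56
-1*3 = -3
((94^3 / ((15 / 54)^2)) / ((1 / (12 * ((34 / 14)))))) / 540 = 508317408 / 875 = 580934.18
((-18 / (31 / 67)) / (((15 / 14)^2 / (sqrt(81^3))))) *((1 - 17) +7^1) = 172318104 / 775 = 222345.94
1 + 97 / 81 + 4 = 502 / 81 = 6.20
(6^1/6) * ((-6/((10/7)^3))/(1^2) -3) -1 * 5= -5029/500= -10.06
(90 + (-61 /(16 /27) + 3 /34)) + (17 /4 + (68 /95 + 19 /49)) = -9490781 /1266160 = -7.50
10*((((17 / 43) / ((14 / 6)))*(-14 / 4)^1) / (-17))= 15 / 43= 0.35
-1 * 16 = -16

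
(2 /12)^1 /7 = 1 /42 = 0.02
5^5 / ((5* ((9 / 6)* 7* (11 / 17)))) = 21250 / 231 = 91.99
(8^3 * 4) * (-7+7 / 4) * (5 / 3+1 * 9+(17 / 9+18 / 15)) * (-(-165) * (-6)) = 146420736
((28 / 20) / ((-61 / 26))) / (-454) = 0.00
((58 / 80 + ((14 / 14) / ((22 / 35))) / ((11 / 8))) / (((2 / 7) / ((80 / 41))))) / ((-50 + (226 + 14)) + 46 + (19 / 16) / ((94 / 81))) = 95899552 / 1768512163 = 0.05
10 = 10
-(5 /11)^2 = -25 /121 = -0.21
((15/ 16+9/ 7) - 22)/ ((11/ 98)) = -15505/ 88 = -176.19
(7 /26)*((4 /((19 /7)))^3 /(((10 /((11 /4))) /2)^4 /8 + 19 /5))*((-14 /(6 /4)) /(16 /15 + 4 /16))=-3149712473600 /2663965864547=-1.18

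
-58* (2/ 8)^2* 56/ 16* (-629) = 7980.44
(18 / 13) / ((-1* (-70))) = 9 / 455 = 0.02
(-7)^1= -7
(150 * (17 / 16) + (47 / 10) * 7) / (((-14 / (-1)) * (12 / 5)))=5.72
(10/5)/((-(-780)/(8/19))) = 4/3705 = 0.00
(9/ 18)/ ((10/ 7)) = 7/ 20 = 0.35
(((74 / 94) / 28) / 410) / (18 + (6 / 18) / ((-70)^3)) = 0.00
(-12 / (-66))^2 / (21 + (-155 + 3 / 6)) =-8 / 32307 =-0.00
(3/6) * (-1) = -1/2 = -0.50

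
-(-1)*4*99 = 396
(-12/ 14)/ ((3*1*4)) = -1/ 14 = -0.07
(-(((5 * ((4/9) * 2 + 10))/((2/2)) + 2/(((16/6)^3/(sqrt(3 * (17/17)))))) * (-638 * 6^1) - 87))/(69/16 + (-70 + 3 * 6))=-10008016/2289 - 25839 * sqrt(3)/3052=-4386.89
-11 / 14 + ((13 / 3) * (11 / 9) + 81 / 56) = 9007 / 1512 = 5.96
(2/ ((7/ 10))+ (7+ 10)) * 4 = 556/ 7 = 79.43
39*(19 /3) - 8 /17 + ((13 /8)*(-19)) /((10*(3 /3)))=331081 /1360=243.44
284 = 284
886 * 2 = 1772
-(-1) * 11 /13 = 11 /13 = 0.85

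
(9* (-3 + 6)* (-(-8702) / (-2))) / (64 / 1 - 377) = 375.33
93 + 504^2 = 254109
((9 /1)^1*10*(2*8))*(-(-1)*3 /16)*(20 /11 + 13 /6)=11835 /11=1075.91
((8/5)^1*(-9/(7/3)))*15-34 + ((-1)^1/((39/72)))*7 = -12694/91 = -139.49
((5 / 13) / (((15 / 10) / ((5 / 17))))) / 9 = 50 / 5967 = 0.01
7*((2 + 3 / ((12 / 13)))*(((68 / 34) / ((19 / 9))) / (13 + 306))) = 1323 / 12122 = 0.11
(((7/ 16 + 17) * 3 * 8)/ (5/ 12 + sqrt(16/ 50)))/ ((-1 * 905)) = 4050/ 3077 - 3888 * sqrt(2)/ 3077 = -0.47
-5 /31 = -0.16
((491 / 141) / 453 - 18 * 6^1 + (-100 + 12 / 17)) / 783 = -225080105 / 850213503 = -0.26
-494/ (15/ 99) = -16302/ 5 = -3260.40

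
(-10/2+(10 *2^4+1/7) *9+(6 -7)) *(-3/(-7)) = 30141/49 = 615.12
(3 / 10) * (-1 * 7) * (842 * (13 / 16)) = -114933 / 80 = -1436.66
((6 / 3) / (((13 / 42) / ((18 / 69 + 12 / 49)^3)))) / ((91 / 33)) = 73336428000 / 241912579727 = 0.30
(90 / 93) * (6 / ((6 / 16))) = 480 / 31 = 15.48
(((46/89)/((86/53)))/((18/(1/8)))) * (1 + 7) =1219/68886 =0.02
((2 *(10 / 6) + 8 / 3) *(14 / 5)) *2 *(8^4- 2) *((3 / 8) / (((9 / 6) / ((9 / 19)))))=1547532 / 95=16289.81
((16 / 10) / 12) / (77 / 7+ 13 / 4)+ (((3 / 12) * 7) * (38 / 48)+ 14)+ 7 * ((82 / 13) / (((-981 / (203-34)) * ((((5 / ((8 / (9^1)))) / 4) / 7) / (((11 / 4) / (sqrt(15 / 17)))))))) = -95.45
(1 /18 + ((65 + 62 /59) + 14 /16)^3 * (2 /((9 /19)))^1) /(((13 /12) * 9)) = 199636523696141 /1537877952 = 129812.98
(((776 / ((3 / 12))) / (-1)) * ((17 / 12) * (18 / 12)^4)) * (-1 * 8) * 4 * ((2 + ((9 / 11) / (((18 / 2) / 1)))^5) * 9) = 2065102829136 / 161051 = 12822663.81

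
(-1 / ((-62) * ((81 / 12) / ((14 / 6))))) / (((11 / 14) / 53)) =10388 / 27621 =0.38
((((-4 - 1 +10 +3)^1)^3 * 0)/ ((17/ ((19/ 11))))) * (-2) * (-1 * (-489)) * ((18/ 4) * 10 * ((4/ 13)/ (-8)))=0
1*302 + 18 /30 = 1513 /5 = 302.60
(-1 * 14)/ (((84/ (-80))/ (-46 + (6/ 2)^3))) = -760/ 3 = -253.33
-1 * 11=-11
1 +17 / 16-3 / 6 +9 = 169 / 16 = 10.56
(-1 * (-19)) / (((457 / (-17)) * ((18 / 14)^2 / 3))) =-15827 / 12339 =-1.28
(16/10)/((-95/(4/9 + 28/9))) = -256/4275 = -0.06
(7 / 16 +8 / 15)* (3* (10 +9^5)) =172009.34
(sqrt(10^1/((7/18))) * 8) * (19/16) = 57 * sqrt(35)/7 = 48.17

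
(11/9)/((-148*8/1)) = -11/10656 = -0.00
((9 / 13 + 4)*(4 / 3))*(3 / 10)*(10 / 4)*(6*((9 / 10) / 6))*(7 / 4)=3843 / 520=7.39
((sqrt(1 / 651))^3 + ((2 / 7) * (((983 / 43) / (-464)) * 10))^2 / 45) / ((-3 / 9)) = -4831445 / 3657381168 -sqrt(651) / 141267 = -0.00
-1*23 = -23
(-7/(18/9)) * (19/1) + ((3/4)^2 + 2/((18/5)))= -9415/144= -65.38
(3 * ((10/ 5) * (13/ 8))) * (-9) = -351/ 4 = -87.75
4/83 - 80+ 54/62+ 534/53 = -9410193/136369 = -69.01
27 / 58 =0.47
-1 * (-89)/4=89/4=22.25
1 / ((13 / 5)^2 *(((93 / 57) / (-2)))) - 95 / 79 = -572755 / 413881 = -1.38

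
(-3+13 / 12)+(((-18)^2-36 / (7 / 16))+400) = 53743 / 84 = 639.80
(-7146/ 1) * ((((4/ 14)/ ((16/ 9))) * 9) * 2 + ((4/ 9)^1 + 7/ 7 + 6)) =-1034185/ 14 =-73870.36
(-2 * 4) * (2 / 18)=-8 / 9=-0.89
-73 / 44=-1.66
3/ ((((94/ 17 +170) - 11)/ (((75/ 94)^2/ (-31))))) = -286875/ 766143052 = -0.00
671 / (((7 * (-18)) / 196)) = -9394 / 9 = -1043.78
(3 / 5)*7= 4.20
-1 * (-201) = 201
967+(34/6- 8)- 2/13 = 37616/39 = 964.51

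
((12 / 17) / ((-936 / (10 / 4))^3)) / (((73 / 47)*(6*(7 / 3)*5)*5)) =-235 / 9498086148096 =-0.00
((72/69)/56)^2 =9/25921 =0.00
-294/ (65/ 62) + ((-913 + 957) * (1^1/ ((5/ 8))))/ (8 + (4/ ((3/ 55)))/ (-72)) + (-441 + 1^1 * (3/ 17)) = -22789458/ 32045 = -711.17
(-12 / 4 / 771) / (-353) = 1 / 90721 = 0.00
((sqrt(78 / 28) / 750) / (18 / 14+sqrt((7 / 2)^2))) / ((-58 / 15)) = -sqrt(546) / 194300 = -0.00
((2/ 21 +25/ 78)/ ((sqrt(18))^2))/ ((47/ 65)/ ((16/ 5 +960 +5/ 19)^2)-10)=-1901705629907/ 823346320478220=-0.00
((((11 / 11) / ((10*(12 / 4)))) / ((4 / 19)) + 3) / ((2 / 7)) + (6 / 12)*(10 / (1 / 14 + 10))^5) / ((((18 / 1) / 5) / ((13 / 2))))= 668667123660263 / 32100961939776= 20.83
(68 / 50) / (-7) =-34 / 175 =-0.19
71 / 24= 2.96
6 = 6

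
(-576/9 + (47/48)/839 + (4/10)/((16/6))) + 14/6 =-12386761/201360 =-61.52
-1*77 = -77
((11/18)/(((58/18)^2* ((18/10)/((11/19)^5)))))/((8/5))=44289025/33318388144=0.00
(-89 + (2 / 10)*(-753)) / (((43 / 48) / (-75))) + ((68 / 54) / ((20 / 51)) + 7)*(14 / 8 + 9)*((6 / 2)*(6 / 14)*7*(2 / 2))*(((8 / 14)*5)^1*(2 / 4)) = 25850911 / 1204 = 21470.86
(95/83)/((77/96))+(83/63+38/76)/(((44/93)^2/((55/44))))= 104169595/8998528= 11.58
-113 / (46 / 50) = -2825 / 23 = -122.83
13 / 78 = 0.17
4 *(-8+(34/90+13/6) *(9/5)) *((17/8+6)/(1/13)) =-28899/20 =-1444.95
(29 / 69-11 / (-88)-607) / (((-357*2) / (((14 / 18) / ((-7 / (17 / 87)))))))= -334763 / 18153072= -0.02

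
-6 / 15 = -2 / 5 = -0.40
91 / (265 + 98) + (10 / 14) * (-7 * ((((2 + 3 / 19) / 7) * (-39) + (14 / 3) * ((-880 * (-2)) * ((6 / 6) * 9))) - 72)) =-17823623672 / 48279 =-369179.64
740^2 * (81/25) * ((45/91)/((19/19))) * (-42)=-479040480/13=-36849267.69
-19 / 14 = -1.36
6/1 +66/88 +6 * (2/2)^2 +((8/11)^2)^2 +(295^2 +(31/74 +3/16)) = 754404942019/8667472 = 87038.64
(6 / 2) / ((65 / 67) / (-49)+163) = 9849 / 535064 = 0.02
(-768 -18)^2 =617796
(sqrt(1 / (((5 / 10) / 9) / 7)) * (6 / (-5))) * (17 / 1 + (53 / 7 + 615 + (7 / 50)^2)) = -8615.27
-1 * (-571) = 571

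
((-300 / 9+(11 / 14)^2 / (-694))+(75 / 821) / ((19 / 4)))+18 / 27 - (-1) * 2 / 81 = -5606988168743 / 171868908456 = -32.62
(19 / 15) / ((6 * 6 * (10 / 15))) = 19 / 360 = 0.05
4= 4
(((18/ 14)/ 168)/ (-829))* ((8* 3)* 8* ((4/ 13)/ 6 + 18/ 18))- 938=-495333458/ 528073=-938.00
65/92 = 0.71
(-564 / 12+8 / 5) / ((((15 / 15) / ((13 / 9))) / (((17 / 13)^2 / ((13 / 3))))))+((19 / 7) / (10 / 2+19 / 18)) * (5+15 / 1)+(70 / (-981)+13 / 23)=-16.42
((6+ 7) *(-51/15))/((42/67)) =-14807/210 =-70.51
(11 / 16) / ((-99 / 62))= -31 / 72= -0.43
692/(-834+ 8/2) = -346/415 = -0.83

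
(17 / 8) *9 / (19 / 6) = 459 / 76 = 6.04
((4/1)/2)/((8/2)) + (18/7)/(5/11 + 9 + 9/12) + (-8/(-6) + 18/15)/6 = 332149/282870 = 1.17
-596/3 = -198.67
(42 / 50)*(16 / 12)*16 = 448 / 25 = 17.92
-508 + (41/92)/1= -46695/92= -507.55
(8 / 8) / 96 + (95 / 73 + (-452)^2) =1431771625 / 7008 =204305.31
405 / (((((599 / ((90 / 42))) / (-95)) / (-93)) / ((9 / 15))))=32203575 / 4193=7680.32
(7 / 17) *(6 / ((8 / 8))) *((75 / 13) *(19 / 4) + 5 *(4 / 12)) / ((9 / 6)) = 47.88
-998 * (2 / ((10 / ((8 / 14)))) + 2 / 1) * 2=-147704 / 35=-4220.11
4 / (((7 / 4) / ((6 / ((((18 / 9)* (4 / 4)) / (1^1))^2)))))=24 / 7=3.43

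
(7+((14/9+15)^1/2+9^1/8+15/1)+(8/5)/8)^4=16753711490504641/16796160000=997472.73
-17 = -17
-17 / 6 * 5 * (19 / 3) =-1615 / 18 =-89.72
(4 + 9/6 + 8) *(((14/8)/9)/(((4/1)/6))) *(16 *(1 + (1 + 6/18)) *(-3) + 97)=-945/16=-59.06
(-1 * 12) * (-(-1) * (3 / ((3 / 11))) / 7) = -132 / 7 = -18.86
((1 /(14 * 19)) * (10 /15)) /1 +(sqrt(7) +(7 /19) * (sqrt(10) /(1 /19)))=1 /399 +sqrt(7) +7 * sqrt(10)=24.78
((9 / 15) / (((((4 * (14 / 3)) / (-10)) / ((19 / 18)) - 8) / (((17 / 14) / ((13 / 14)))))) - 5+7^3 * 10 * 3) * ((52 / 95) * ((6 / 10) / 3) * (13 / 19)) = 1613004523 / 2093800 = 770.37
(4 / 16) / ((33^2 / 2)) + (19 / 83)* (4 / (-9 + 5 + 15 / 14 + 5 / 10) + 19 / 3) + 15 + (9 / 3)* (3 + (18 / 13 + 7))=2006624263 / 39951054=50.23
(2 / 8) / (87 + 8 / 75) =75 / 26132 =0.00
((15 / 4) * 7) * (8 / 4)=105 / 2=52.50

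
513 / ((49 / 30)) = 15390 / 49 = 314.08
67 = 67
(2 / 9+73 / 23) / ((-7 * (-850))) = 703 / 1231650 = 0.00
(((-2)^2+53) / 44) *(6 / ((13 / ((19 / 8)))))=3249 / 2288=1.42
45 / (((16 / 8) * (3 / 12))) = 90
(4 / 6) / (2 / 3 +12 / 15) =5 / 11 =0.45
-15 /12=-5 /4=-1.25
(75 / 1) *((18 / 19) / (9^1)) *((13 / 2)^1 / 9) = 325 / 57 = 5.70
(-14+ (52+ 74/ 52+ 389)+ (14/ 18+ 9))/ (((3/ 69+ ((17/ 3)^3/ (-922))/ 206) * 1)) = 671902588506/ 65197145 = 10305.71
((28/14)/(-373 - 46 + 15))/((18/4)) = -1/909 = -0.00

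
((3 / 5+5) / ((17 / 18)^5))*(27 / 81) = 17635968 / 7099285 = 2.48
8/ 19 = 0.42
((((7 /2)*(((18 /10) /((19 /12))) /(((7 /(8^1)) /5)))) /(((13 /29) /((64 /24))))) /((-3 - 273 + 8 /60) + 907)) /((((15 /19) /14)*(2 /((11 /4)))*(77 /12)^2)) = 1202688 /9476467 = 0.13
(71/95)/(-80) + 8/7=1.13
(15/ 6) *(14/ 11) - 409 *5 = -22460/ 11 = -2041.82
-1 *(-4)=4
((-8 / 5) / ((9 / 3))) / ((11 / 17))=-136 / 165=-0.82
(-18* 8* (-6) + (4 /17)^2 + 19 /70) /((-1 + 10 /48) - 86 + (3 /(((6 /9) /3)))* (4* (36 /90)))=-209823972 /15825929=-13.26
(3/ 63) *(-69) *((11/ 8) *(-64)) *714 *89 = 18373872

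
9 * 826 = 7434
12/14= 6/7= 0.86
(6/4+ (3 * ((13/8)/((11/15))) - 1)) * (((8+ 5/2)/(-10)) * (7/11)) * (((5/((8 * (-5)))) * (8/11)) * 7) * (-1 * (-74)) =23947917/106480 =224.91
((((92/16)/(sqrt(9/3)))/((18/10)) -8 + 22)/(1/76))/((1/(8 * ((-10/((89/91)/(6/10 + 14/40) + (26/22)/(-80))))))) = -129511782400/1543923 -265961696000 * sqrt(3)/41685921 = -94935.58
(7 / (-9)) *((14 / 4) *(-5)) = 245 / 18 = 13.61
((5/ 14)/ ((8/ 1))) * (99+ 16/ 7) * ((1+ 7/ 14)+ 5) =29.39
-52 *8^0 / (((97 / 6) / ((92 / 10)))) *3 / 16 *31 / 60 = -27807 / 9700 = -2.87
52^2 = 2704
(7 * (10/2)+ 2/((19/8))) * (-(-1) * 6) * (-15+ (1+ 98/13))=-343224/247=-1389.57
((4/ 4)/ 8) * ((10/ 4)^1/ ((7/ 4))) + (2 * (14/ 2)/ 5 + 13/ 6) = 2161/ 420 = 5.15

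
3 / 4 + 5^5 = 3125.75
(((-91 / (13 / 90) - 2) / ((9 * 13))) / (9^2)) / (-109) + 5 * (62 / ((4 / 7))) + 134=1397640793 / 2065986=676.50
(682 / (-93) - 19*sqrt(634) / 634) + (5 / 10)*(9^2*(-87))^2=148980583 / 6 - 19*sqrt(634) / 634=24830096.41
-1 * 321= -321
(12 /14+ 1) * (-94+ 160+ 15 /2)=273 /2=136.50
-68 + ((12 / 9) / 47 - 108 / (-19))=-166868 / 2679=-62.29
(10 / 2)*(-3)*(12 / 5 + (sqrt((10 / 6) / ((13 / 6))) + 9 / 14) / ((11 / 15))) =-7569 / 154 - 225*sqrt(130) / 143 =-67.09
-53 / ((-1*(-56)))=-53 / 56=-0.95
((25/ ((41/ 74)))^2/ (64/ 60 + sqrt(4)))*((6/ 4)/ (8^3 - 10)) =38503125/ 19408826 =1.98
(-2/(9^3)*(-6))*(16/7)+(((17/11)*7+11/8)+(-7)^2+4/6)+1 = 9414997/149688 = 62.90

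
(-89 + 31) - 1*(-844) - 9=777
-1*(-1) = 1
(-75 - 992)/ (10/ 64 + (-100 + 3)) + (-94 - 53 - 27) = -505082/ 3099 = -162.98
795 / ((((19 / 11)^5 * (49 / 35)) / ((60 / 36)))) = 1066962875 / 17332693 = 61.56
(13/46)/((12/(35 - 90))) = -715/552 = -1.30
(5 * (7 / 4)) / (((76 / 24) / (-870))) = -45675 / 19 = -2403.95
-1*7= -7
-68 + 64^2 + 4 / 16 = 4028.25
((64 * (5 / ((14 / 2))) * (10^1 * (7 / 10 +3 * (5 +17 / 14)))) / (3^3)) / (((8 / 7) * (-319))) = -54160 / 60291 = -0.90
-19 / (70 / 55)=-209 / 14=-14.93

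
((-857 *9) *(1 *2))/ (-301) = 15426/ 301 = 51.25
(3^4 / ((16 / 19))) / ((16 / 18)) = 13851 / 128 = 108.21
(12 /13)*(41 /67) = 492 /871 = 0.56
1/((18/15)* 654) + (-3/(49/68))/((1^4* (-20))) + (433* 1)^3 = 78047459898409/961380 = 81182737.21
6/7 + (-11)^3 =-9311/7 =-1330.14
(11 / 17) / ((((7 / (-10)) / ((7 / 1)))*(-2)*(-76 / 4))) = -0.17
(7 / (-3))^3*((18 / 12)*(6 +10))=-2744 / 9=-304.89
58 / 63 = 0.92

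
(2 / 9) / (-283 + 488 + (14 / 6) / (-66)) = 44 / 40583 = 0.00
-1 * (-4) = 4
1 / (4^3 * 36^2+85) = 1 / 83029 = 0.00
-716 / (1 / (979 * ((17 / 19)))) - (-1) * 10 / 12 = -71498233 / 114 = -627177.48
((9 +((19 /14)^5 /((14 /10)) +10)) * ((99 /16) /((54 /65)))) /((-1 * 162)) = -59996427205 /58549671936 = -1.02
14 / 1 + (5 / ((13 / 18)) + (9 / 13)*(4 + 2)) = 326 / 13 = 25.08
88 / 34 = 44 / 17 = 2.59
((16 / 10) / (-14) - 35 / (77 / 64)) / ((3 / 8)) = -29984 / 385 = -77.88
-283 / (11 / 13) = -3679 / 11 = -334.45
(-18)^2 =324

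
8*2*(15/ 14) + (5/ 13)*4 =1700/ 91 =18.68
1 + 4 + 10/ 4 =15/ 2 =7.50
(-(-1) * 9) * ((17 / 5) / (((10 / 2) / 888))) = 135864 / 25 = 5434.56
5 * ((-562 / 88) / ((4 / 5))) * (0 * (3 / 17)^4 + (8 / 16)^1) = -7025 / 352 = -19.96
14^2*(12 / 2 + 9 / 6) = 1470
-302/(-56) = 151/28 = 5.39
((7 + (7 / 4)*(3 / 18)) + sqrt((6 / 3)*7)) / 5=sqrt(14) / 5 + 35 / 24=2.21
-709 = -709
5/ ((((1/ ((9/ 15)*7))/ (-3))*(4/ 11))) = -693/ 4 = -173.25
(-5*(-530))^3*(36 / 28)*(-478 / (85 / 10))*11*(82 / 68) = -36106431644250000 / 2023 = -17847964233440.43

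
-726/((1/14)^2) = -142296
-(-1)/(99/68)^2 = 4624/9801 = 0.47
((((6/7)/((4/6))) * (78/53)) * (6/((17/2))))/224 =1053/176596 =0.01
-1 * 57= -57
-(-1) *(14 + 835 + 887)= 1736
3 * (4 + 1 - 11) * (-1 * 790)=14220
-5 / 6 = -0.83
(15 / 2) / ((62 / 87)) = 1305 / 124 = 10.52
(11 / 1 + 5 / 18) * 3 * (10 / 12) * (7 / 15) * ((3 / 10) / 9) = 1421 / 3240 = 0.44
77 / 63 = 1.22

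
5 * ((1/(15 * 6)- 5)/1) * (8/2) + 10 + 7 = -745/9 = -82.78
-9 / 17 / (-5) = 9 / 85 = 0.11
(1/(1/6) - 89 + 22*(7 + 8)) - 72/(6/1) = 235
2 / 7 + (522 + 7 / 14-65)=6409 / 14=457.79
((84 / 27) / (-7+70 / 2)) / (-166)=-0.00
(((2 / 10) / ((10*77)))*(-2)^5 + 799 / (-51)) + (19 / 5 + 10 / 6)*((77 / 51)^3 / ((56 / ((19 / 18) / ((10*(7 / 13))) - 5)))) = -1907188715869 / 110312571600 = -17.29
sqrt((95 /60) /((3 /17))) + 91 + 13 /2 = sqrt(323) /6 + 195 /2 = 100.50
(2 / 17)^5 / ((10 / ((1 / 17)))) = 16 / 120687845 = 0.00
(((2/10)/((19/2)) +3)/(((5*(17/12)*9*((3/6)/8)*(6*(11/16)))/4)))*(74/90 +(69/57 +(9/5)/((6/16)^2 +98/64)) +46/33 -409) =-239259606591488/804489357375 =-297.41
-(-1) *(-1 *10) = -10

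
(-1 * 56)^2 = 3136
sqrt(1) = 1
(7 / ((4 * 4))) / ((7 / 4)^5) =64 / 2401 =0.03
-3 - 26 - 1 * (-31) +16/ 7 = 30/ 7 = 4.29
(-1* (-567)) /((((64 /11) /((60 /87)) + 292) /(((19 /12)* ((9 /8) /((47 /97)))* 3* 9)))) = 19157985 /102272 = 187.32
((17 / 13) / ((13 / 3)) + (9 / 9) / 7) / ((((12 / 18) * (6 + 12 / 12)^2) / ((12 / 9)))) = 1052 / 57967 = 0.02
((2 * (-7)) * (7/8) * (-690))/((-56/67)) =-10112.81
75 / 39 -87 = -1106 / 13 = -85.08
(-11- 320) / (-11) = 30.09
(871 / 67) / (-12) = -13 / 12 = -1.08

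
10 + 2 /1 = 12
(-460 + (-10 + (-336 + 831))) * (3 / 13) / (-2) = -75 / 26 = -2.88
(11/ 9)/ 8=11/ 72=0.15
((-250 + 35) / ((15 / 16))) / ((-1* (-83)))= -688 / 249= -2.76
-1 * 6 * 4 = -24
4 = 4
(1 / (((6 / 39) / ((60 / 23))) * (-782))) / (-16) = 195 / 143888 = 0.00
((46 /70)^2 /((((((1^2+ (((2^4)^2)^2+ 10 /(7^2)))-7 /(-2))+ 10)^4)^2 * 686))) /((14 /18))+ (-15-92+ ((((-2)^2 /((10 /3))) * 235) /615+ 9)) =-60903526877457990115944913815768292044390511912030555628 /624386027699484295547544875586742341923387439781178025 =-97.54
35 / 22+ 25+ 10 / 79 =46435 / 1738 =26.72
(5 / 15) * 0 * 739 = 0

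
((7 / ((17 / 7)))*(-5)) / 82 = -245 / 1394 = -0.18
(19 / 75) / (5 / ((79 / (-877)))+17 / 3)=-1501 / 295300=-0.01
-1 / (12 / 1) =-1 / 12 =-0.08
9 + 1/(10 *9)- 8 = 91/90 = 1.01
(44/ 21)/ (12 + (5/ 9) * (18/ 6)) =44/ 287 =0.15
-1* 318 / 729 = -106 / 243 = -0.44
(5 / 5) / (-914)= -1 / 914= -0.00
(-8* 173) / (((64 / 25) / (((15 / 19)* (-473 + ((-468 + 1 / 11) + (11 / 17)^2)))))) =193964507625 / 483208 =401409.97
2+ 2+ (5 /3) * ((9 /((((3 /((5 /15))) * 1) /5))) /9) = 4.93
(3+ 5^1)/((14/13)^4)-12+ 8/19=-513781/91238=-5.63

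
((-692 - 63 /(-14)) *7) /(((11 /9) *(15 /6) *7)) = -225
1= 1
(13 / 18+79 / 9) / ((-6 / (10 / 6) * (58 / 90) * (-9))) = 475 / 1044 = 0.45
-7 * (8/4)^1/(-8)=7/4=1.75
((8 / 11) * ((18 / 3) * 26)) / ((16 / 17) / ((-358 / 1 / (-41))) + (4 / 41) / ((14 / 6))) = 272482392 / 359293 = 758.38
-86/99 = -0.87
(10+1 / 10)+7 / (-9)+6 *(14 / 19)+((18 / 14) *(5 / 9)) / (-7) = 1142999 / 83790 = 13.64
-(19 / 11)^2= -361 / 121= -2.98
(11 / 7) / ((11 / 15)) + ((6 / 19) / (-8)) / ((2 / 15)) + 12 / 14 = 411 / 152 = 2.70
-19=-19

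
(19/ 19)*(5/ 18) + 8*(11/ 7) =1619/ 126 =12.85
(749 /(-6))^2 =15583.36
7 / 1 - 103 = -96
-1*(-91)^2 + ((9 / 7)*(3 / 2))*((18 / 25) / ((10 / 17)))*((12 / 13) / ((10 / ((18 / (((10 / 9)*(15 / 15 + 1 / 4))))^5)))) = 39649367966504357 / 555419921875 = 71386.29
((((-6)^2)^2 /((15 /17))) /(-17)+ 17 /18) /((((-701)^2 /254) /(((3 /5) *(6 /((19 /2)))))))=-3907028 /233415475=-0.02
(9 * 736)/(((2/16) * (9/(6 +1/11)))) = 394496/11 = 35863.27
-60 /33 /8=-5 /22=-0.23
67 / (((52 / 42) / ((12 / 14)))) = 603 / 13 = 46.38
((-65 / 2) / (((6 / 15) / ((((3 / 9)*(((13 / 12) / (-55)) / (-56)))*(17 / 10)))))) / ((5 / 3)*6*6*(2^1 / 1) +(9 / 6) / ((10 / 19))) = -1105 / 8382528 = -0.00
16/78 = 8/39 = 0.21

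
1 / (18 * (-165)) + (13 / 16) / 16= 0.05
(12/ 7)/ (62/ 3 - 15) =36/ 119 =0.30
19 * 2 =38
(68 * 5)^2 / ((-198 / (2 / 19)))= -115600 / 1881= -61.46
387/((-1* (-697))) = 387/697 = 0.56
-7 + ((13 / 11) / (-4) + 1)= -277 / 44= -6.30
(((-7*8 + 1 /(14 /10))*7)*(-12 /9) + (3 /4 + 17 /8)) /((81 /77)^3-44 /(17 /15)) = -32216164211 /2338218264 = -13.78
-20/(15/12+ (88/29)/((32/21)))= -290/47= -6.17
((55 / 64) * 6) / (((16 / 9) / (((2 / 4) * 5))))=7425 / 1024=7.25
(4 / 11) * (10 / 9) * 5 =200 / 99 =2.02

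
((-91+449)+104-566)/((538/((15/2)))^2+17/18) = -46800/2315977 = -0.02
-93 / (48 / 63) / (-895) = 1953 / 14320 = 0.14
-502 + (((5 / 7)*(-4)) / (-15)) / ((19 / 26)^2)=-3802958 / 7581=-501.64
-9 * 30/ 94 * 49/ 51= -2205/ 799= -2.76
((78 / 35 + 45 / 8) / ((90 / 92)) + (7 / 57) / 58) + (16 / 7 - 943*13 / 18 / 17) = -1755383641 / 59012100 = -29.75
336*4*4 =5376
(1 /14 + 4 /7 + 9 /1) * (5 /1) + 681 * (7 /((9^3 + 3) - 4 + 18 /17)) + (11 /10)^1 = 24228409 /433790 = 55.85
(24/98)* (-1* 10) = -120/49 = -2.45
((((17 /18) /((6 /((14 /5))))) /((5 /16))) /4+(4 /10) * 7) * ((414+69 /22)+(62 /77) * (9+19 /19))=9952808 /7425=1340.45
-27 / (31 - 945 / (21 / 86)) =27 / 3839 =0.01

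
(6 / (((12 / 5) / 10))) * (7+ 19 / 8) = 1875 / 8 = 234.38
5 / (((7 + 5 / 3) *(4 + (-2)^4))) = 3 / 104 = 0.03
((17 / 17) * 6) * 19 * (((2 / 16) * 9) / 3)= 171 / 4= 42.75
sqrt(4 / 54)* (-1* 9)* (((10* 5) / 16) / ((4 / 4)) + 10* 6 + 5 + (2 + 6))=-609* sqrt(6) / 8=-186.47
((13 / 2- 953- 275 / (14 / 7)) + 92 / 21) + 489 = -12403 / 21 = -590.62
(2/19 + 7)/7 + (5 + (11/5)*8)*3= 45762/665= 68.82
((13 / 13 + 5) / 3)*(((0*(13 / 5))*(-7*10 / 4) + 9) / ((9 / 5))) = 10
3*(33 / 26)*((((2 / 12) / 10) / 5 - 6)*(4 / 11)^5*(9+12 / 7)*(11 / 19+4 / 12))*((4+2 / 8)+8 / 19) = -35034240 / 5285401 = -6.63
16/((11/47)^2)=35344/121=292.10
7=7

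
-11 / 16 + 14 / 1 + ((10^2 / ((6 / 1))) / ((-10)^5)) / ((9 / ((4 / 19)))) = 13658621 / 1026000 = 13.31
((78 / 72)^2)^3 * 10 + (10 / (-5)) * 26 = -53501539 / 1492992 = -35.84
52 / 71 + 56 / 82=1.42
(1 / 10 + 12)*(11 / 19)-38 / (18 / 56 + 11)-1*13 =-563223 / 60230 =-9.35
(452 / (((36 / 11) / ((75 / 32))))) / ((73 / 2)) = 31075 / 3504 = 8.87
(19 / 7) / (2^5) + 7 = 7.08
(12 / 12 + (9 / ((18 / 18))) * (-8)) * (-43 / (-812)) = -3053 / 812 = -3.76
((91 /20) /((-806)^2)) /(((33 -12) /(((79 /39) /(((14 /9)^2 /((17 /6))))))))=4029 /5093146240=0.00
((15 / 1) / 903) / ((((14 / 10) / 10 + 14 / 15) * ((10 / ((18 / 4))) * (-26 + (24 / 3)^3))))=25 / 1744596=0.00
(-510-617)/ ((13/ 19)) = -21413/ 13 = -1647.15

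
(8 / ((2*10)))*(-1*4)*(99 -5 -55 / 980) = -36826 / 245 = -150.31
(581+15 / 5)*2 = 1168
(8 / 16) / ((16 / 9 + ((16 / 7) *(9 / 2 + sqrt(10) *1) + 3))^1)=59787 / 1386482 - 4536 *sqrt(10) / 693241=0.02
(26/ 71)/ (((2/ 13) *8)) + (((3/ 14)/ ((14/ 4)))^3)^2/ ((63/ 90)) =16374246899503/ 55032957911176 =0.30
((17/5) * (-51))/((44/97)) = -84099/220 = -382.27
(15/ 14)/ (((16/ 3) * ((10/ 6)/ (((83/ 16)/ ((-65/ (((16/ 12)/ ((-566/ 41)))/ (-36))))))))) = -3403/ 131855360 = -0.00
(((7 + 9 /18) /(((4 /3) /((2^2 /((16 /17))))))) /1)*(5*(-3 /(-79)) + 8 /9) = 65195 /2528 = 25.79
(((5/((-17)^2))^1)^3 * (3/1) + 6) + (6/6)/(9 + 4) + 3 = 2848238017/313788397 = 9.08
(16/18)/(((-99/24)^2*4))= 128/9801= 0.01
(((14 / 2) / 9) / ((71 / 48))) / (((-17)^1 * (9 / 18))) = -224 / 3621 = -0.06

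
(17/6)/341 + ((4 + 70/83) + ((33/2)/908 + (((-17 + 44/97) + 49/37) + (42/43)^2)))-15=-24.40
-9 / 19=-0.47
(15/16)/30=0.03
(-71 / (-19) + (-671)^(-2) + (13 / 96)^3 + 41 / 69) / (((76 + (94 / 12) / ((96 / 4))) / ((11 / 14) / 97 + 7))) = 7179299949120826469 / 18043245661357830144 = 0.40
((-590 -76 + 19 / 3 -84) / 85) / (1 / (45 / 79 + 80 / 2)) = -1430071 / 4029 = -354.94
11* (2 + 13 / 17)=517 / 17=30.41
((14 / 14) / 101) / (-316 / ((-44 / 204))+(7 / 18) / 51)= 10098 / 1494251065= 0.00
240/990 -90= -2962/33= -89.76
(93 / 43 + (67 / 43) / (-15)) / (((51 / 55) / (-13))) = -189904 / 6579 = -28.87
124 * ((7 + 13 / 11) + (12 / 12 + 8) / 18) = 11842 / 11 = 1076.55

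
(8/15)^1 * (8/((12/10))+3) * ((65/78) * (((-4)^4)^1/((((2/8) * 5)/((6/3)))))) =237568/135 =1759.76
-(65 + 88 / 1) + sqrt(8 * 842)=-153 + 4 * sqrt(421)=-70.93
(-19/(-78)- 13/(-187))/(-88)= -4567/1283568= -0.00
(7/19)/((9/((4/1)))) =28/171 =0.16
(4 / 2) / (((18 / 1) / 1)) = 1 / 9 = 0.11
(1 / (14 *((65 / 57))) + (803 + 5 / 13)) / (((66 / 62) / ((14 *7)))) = 14423339 / 195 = 73965.84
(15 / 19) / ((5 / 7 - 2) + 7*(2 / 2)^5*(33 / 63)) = 63 / 190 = 0.33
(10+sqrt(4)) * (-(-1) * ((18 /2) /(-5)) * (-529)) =57132 /5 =11426.40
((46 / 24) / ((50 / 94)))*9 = 3243 / 100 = 32.43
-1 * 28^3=-21952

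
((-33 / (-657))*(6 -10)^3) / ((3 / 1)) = -704 / 657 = -1.07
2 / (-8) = -1 / 4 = -0.25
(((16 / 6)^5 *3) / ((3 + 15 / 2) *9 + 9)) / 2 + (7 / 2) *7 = 26.45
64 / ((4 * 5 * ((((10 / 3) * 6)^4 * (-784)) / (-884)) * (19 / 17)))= 3757 / 186200000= 0.00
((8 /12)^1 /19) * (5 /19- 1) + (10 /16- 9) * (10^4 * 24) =-2176830028 /1083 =-2010000.03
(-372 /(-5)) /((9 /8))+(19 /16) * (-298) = -34529 /120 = -287.74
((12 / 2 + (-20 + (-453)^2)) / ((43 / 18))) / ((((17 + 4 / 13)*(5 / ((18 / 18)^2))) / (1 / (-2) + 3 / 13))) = -267.23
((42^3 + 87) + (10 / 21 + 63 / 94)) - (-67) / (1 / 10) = 147746293 / 1974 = 74846.15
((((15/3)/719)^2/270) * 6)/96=5/446654304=0.00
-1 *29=-29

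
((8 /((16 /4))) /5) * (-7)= -14 /5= -2.80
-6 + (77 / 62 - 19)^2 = 1189137 / 3844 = 309.35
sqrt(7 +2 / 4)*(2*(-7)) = -7*sqrt(30) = -38.34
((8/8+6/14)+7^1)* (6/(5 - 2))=118/7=16.86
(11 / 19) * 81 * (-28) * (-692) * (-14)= -241696224 / 19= -12720853.89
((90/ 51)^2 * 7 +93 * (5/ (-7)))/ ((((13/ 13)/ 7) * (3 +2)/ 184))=-3322488/ 289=-11496.50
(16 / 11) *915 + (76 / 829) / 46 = 279141298 / 209737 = 1330.91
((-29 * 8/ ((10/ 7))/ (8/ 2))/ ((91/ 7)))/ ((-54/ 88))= 8932/ 1755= 5.09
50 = 50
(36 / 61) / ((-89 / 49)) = -1764 / 5429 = -0.32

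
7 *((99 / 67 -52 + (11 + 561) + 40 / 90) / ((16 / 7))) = 15421231 / 9648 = 1598.39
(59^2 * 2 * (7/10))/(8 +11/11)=24367/45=541.49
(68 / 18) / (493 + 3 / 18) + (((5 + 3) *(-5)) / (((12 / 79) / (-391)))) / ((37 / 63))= 57582349646 / 328449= 175315.95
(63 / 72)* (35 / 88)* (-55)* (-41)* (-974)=-24459575 / 32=-764361.72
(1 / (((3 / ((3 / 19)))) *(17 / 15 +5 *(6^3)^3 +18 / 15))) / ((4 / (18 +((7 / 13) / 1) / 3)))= 709 / 149351461636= 0.00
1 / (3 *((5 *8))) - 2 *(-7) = 1681 / 120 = 14.01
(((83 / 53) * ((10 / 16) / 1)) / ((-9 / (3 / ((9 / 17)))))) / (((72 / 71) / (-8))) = 500905 / 103032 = 4.86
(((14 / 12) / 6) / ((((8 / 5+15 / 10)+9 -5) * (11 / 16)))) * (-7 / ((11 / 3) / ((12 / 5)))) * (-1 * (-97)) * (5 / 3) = -760480 / 25773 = -29.51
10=10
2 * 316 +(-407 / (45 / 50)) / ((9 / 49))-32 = -1862.10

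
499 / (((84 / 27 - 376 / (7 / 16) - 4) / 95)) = -597303 / 10840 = -55.10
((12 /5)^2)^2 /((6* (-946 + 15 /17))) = -58752 /10041875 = -0.01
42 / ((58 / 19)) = 399 / 29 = 13.76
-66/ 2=-33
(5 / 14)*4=10 / 7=1.43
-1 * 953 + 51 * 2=-851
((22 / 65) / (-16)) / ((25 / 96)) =-132 / 1625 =-0.08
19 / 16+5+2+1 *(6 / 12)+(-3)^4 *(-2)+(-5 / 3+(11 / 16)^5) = -487039151 / 3145728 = -154.83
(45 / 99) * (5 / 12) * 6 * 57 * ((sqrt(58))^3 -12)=-8550 / 11+41325 * sqrt(58) / 11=27833.80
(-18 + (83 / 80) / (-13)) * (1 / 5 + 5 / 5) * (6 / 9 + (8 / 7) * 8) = -1936709 / 9100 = -212.83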